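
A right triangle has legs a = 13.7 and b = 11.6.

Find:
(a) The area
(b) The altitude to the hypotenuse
(a) The legs are perpendicular, so Area = ½·a·b = ½·13.7·11.6 = ½·158.92 = 79.46
(b) Hypotenuse c = √(a² + b²) = √(187.69 + 134.56) = √322.25 ≈ 17.9513
    Area = ½·c·h_c  ⇒  h_c = 2·Area/c = 158.92/17.9513 ≈ 8.85283

Area = 79.46, h_c = 8.853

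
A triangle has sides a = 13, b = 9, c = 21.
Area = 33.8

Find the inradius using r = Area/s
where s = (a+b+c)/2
s = (13 + 9 + 21)/2 = 43/2 = 21.5
r = Area/s = 33.8/21.5 ≈ 1.57209

r = 1.572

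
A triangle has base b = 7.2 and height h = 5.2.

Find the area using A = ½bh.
A = ½·b·h = ½·7.2·5.2 = ½·37.44 = 18.72

Area = 18.72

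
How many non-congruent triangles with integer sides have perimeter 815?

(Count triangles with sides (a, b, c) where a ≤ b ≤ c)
Let a ≤ b ≤ c with a + b + c = 815. The only binding inequality is a + b > c, i.e. 815 − c > c, so c < 815/2; and c ≥ 815/3 since c is the largest side.
So 272 ≤ c ≤ 407. For each c, b runs from ⌈(815 − c)/2⌉ up to c (then a = 815 − b − c satisfies 1 ≤ a ≤ b automatically), giving c − ⌈(815 − c)/2⌉ + 1 choices.
Summing over c: 1 + 3 + 4 + 6 + … + 202 + 204  (136 terms, c = 272, …, 407) = 13940
Check (closed form: nearest integer to p²/48 for even p, (p+3)²/48 for odd p): (815+3)²/48 = 818²/48 = 669124/48 ≈ 13940.08 → 13940

13940 triangles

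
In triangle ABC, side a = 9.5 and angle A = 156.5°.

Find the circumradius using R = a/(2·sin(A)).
R = a/(2·sin(A)) = 9.5/(2·sin(156.5°))
sin(156.5°) ≈ 0.398749
R ≈ 9.5/(2·0.398749) = 9.5/0.797498 ≈ 11.9123

R = 11.91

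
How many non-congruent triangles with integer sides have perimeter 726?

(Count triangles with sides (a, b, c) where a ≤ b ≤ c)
Let a ≤ b ≤ c with a + b + c = 726. The only binding inequality is a + b > c, i.e. 726 − c > c, so c < 726/2; and c ≥ 726/3 since c is the largest side.
So 242 ≤ c ≤ 362. For each c, b runs from ⌈(726 − c)/2⌉ up to c (then a = 726 − b − c satisfies 1 ≤ a ≤ b automatically), giving c − ⌈(726 − c)/2⌉ + 1 choices.
Summing over c: 1 + 2 + 4 + 5 + … + 179 + 181  (121 terms, c = 242, …, 362) = 10981
Check (closed form: nearest integer to p²/48 for even p, (p+3)²/48 for odd p): 726²/48 = 527076/48 ≈ 10980.75 → 10981

10981 triangles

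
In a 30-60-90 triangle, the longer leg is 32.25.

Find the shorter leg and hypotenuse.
In a 30-60-90 triangle the sides are in ratio 1 : √3 : 2, so short leg = long leg/√3 and hypotenuse = 2·(short leg).
Short leg = 32.25/√3 ≈ 32.25/1.73205 ≈ 18.6195
Hypotenuse = 2·18.6195 ≈ 37.2391

Short leg = 18.62, Hypotenuse = 37.24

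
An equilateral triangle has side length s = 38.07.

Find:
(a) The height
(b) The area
(a) The height splits the triangle into two 30-60-90 halves: h = s·√3/2 = 38.07·1.73205/2 ≈ 65.9392/2 ≈ 32.9696
(b) Area = (√3/4)·s² = (√3/4)·38.07² = (√3/4)·1449.3249 ≈ 0.433013·1449.3249 ≈ 627.576

Height = 32.97, Area = 627.6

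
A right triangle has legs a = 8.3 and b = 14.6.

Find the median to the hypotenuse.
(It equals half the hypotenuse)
Hypotenuse c = √(a² + b²) = √(68.89 + 213.16) = √282.05 ≈ 16.7943
Median to hypotenuse = c/2 ≈ 16.7943/2 ≈ 8.39717

Median = 8.397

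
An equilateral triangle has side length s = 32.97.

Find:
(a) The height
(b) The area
(a) The height splits the triangle into two 30-60-90 halves: h = s·√3/2 = 32.97·1.73205/2 ≈ 57.1057/2 ≈ 28.5529
(b) Area = (√3/4)·s² = (√3/4)·32.97² = (√3/4)·1087.0209 ≈ 0.433013·1087.0209 ≈ 470.694

Height = 28.55, Area = 470.7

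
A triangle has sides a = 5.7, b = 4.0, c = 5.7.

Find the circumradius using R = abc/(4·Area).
First find the area with Heron's formula.
s = (5.7 + 4.0 + 5.7)/2 = 7.7
Area = √(s(s−a)(s−b)(s−c)) = √(7.7·2·3.7·2) ≈ √113.96 ≈ 10.6752
abc = 5.7·4.0·5.7 = 129.96
R = abc/(4·Area) ≈ 129.96/(4·10.6752) = 129.96/42.7008 ≈ 3.0435

R = 3.044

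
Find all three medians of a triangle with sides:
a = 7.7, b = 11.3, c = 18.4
Median formula: m_a = ½√(2b² + 2c² − a²) (and cyclically). a² = 59.29, b² = 127.69, c² = 338.56.
m_a = ½√(2·127.69 + 2·338.56 − 59.29) = ½√873.21 ≈ ½·29.5501 ≈ 14.7751
m_b = ½√(2·59.29 + 2·338.56 − 127.69) = ½√668.01 ≈ ½·25.8459 ≈ 12.9229
m_c = ½√(2·59.29 + 2·127.69 − 338.56) = ½√35.4 ≈ ½·5.94979 ≈ 2.97489

m_a = 14.78, m_b = 12.92, m_c = 2.975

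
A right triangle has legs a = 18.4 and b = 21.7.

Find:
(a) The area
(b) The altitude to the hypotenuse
(a) The legs are perpendicular, so Area = ½·a·b = ½·18.4·21.7 = ½·399.28 = 199.64
(b) Hypotenuse c = √(a² + b²) = √(338.56 + 470.89) = √809.45 ≈ 28.4508
    Area = ½·c·h_c  ⇒  h_c = 2·Area/c = 399.28/28.4508 ≈ 14.034

Area = 199.64, h_c = 14.03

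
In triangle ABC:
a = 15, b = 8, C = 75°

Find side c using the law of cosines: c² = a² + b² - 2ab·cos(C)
c² = 15² + 8² − 2·15·8·cos(75°)
cos(75°) ≈ 0.258819
c² ≈ 225 + 64 − 240·(0.258819) ≈ 289 − 62.1166 ≈ 226.883
c ≈ √226.883 ≈ 15.0627

c = 15.06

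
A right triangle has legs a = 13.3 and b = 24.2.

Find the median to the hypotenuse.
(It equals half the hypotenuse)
Hypotenuse c = √(a² + b²) = √(176.89 + 585.64) = √762.53 ≈ 27.6139
Median to hypotenuse = c/2 ≈ 27.6139/2 ≈ 13.807

Median = 13.81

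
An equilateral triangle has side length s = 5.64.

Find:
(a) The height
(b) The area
(a) The height splits the triangle into two 30-60-90 halves: h = s·√3/2 = 5.64·1.73205/2 ≈ 9.76877/2 ≈ 4.88438
(b) Area = (√3/4)·s² = (√3/4)·5.64² = (√3/4)·31.8096 ≈ 0.433013·31.8096 ≈ 13.774

Height = 4.884, Area = 13.77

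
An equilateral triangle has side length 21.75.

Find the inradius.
r = Area/s with s the semi-perimeter.
Area = (√3/4)·21.75² = (√3/4)·473.0625 ≈ 0.433013·473.0625 ≈ 204.842
s = 3·21.75/2 = 32.625
r ≈ 204.842/32.625 ≈ 6.27868
(Equivalently r = side/(2√3) = 21.75/3.4641 ≈ 6.27868.)

r = 6.279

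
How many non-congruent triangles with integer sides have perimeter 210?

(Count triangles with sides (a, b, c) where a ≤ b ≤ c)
Let a ≤ b ≤ c with a + b + c = 210. The only binding inequality is a + b > c, i.e. 210 − c > c, so c < 210/2; and c ≥ 210/3 since c is the largest side.
So 70 ≤ c ≤ 104. For each c, b runs from ⌈(210 − c)/2⌉ up to c (then a = 210 − b − c satisfies 1 ≤ a ≤ b automatically), giving c − ⌈(210 − c)/2⌉ + 1 choices.
Summing over c: 1 + 2 + 4 + 5 + … + 50 + 52  (35 terms, c = 70, …, 104) = 919
Check (closed form: nearest integer to p²/48 for even p, (p+3)²/48 for odd p): 210²/48 = 44100/48 ≈ 918.75 → 919

919 triangles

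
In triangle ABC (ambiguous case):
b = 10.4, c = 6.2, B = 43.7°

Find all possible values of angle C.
b/sin(B) = c/sin(C)  ⇒  sin(C) = c·sin(B)/b = 6.2·sin(43.7°)/10.4
sin(43.7°) ≈ 0.690882
sin(C) ≈ 6.2·0.690882/10.4 ≈ 4.28347/10.4 ≈ 0.411872
Candidate 1: C₁ = arcsin(0.411872) ≈ 24.3225°  →  A = 180° − 43.7° − 24.3225° ≈ 111.978° > 0, valid
Candidate 2: C₂ = 180° − C₁ ≈ 155.678°  →  A = 180° − 43.7° − 155.678° ≈ -19.3775° ≤ 0, not a valid triangle

C = 24.32° (one solution)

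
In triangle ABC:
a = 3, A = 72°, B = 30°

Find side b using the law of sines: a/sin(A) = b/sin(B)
a/sin(A) = b/sin(B)  ⇒  b = a·sin(B)/sin(A) = 3·sin(30°)/sin(72°)
sin(30°) ≈ 0.5, sin(72°) ≈ 0.951057
b ≈ 3·0.5/0.951057 ≈ 1.5/0.951057 ≈ 1.57719

b = 1.577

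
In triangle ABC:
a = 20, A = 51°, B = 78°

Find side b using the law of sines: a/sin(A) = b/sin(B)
a/sin(A) = b/sin(B)  ⇒  b = a·sin(B)/sin(A) = 20·sin(78°)/sin(51°)
sin(78°) ≈ 0.978148, sin(51°) ≈ 0.777146
b ≈ 20·0.978148/0.777146 ≈ 19.563/0.777146 ≈ 25.1728

b = 25.17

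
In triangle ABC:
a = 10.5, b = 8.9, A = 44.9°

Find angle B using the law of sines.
a/sin(A) = b/sin(B)  ⇒  sin(B) = b·sin(A)/a = 8.9·sin(44.9°)/10.5
sin(44.9°) ≈ 0.705872
sin(B) ≈ 8.9·0.705872/10.5 ≈ 6.28226/10.5 ≈ 0.59831
B = arcsin(0.59831) ≈ 36.749°
(Since b ≤ a we need B ≤ A, so the obtuse alternative 180° − 36.749° ≈ 143.251° is rejected.)

B = 36.75°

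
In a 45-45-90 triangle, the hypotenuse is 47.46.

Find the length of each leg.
In a 45-45-90 triangle hypotenuse = leg·√2, so leg = hypotenuse/√2.
Leg = 47.46/√2 ≈ 47.46/1.41421 ≈ 33.5593

Each leg = 33.56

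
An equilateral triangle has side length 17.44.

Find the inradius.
r = Area/s with s the semi-perimeter.
Area = (√3/4)·17.44² = (√3/4)·304.1536 ≈ 0.433013·304.1536 ≈ 131.702
s = 3·17.44/2 = 26.16
r ≈ 131.702/26.16 ≈ 5.03449
(Equivalently r = side/(2√3) = 17.44/3.4641 ≈ 5.03449.)

r = 5.034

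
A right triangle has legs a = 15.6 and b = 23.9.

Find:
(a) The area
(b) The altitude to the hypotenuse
(a) The legs are perpendicular, so Area = ½·a·b = ½·15.6·23.9 = ½·372.84 = 186.42
(b) Hypotenuse c = √(a² + b²) = √(243.36 + 571.21) = √814.57 ≈ 28.5407
    Area = ½·c·h_c  ⇒  h_c = 2·Area/c = 372.84/28.5407 ≈ 13.0635

Area = 186.42, h_c = 13.06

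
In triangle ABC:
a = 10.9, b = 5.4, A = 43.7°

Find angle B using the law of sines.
a/sin(A) = b/sin(B)  ⇒  sin(B) = b·sin(A)/a = 5.4·sin(43.7°)/10.9
sin(43.7°) ≈ 0.690882
sin(B) ≈ 5.4·0.690882/10.9 ≈ 3.73077/10.9 ≈ 0.342272
B = arcsin(0.342272) ≈ 20.0154°
(Since b ≤ a we need B ≤ A, so the obtuse alternative 180° − 20.0154° ≈ 159.985° is rejected.)

B = 20.02°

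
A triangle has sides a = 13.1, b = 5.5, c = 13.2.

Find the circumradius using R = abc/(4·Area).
First find the area with Heron's formula.
s = (13.1 + 5.5 + 13.2)/2 = 15.9
Area = √(s(s−a)(s−b)(s−c)) = √(15.9·2.8·10.4·2.7) ≈ √1250.12 ≈ 35.3571
abc = 13.1·5.5·13.2 = 951.06
R = abc/(4·Area) ≈ 951.06/(4·35.3571) = 951.06/141.428 ≈ 6.72468

R = 6.725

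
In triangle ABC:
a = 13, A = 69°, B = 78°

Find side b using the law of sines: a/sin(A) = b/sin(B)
a/sin(A) = b/sin(B)  ⇒  b = a·sin(B)/sin(A) = 13·sin(78°)/sin(69°)
sin(78°) ≈ 0.978148, sin(69°) ≈ 0.93358
b ≈ 13·0.978148/0.93358 ≈ 12.7159/0.93358 ≈ 13.6206

b = 13.62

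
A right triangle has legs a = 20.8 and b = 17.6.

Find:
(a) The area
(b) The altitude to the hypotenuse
(a) The legs are perpendicular, so Area = ½·a·b = ½·20.8·17.6 = ½·366.08 = 183.04
(b) Hypotenuse c = √(a² + b²) = √(432.64 + 309.76) = √742.4 ≈ 27.247
    Area = ½·c·h_c  ⇒  h_c = 2·Area/c = 366.08/27.247 ≈ 13.4356

Area = 183.04, h_c = 13.44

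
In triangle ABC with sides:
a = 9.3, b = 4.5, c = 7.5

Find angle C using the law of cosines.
c² = a² + b² − 2ab·cos(C)  ⇒  cos(C) = (a² + b² − c²)/(2ab)
cos(C) = (9.3² + 4.5² − 7.5²)/(2·9.3·4.5) = (86.49 + 20.25 − 56.25)/83.7 = 50.49/83.7 ≈ 0.603226
C = arccos(0.603226) ≈ 52.8987°

C = 52.9°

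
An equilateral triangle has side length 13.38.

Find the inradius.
r = Area/s with s the semi-perimeter.
Area = (√3/4)·13.38² = (√3/4)·179.0244 ≈ 0.433013·179.0244 ≈ 77.5198
s = 3·13.38/2 = 20.07
r ≈ 77.5198/20.07 ≈ 3.86247
(Equivalently r = side/(2√3) = 13.38/3.4641 ≈ 3.86247.)

r = 3.862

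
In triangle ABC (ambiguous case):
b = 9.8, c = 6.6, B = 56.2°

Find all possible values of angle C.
b/sin(B) = c/sin(C)  ⇒  sin(C) = c·sin(B)/b = 6.6·sin(56.2°)/9.8
sin(56.2°) ≈ 0.830984
sin(C) ≈ 6.6·0.830984/9.8 ≈ 5.4845/9.8 ≈ 0.559643
Candidate 1: C₁ = arcsin(0.559643) ≈ 34.0311°  →  A = 180° − 56.2° − 34.0311° ≈ 89.7689° > 0, valid
Candidate 2: C₂ = 180° − C₁ ≈ 145.969°  →  A = 180° − 56.2° − 145.969° ≈ -22.1689° ≤ 0, not a valid triangle

C = 34.03° (one solution)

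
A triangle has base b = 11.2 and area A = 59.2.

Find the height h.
A = ½·b·h  ⇒  h = 2A/b = 2·59.2/11.2 = 118.4/11.2 ≈ 10.5714

h = 10.57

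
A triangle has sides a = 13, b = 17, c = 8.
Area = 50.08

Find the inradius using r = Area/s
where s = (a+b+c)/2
s = (13 + 17 + 8)/2 = 38/2 = 19
r = Area/s = 50.08/19 ≈ 2.63579

r = 2.636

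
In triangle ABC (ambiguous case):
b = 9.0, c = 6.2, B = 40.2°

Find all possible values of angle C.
b/sin(B) = c/sin(C)  ⇒  sin(C) = c·sin(B)/b = 6.2·sin(40.2°)/9.0
sin(40.2°) ≈ 0.645458
sin(C) ≈ 6.2·0.645458/9.0 ≈ 4.00184/9.0 ≈ 0.444649
Candidate 1: C₁ = arcsin(0.444649) ≈ 26.4009°  →  A = 180° − 40.2° − 26.4009° ≈ 113.399° > 0, valid
Candidate 2: C₂ = 180° − C₁ ≈ 153.599°  →  A = 180° − 40.2° − 153.599° ≈ -13.7991° ≤ 0, not a valid triangle

C = 26.4° (one solution)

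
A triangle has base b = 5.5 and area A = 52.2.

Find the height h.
A = ½·b·h  ⇒  h = 2A/b = 2·52.2/5.5 = 104.4/5.5 ≈ 18.9818

h = 18.98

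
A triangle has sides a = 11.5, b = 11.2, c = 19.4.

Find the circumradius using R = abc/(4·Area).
First find the area with Heron's formula.
s = (11.5 + 11.2 + 19.4)/2 = 21.05
Area = √(s(s−a)(s−b)(s−c)) = √(21.05·9.55·9.85·1.65) ≈ √3267.2 ≈ 57.1594
abc = 11.5·11.2·19.4 = 2498.72
R = abc/(4·Area) ≈ 2498.72/(4·57.1594) = 2498.72/228.638 ≈ 10.9287

R = 10.93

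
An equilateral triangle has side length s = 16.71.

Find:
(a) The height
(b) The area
(a) The height splits the triangle into two 30-60-90 halves: h = s·√3/2 = 16.71·1.73205/2 ≈ 28.9426/2 ≈ 14.4713
(b) Area = (√3/4)·s² = (√3/4)·16.71² = (√3/4)·279.2241 ≈ 0.433013·279.2241 ≈ 120.908

Height = 14.47, Area = 120.9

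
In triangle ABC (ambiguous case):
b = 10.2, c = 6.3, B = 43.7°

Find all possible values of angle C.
b/sin(B) = c/sin(C)  ⇒  sin(C) = c·sin(B)/b = 6.3·sin(43.7°)/10.2
sin(43.7°) ≈ 0.690882
sin(C) ≈ 6.3·0.690882/10.2 ≈ 4.35256/10.2 ≈ 0.426721
Candidate 1: C₁ = arcsin(0.426721) ≈ 25.2597°  →  A = 180° − 43.7° − 25.2597° ≈ 111.04° > 0, valid
Candidate 2: C₂ = 180° − C₁ ≈ 154.74°  →  A = 180° − 43.7° − 154.74° ≈ -18.4403° ≤ 0, not a valid triangle

C = 25.26° (one solution)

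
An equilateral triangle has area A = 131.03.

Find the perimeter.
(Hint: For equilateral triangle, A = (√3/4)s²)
A = (√3/4)s²  ⇒  s² = 4A/√3 = 4·131.03/√3 = 524.12/1.73205 ≈ 302.601
s ≈ √302.601 ≈ 17.3954
Perimeter = 3s ≈ 3·17.3954 ≈ 52.1863

Perimeter = 52.19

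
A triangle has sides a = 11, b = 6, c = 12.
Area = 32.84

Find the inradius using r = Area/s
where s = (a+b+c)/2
s = (11 + 6 + 12)/2 = 29/2 = 14.5
r = Area/s = 32.84/14.5 ≈ 2.26483

r = 2.265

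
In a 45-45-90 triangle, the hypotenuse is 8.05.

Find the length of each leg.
In a 45-45-90 triangle hypotenuse = leg·√2, so leg = hypotenuse/√2.
Leg = 8.05/√2 ≈ 8.05/1.41421 ≈ 5.69221

Each leg = 5.692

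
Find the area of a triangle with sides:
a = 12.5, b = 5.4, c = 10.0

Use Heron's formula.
s = (12.5 + 5.4 + 10.0)/2 = 27.9/2 = 13.95
s − a = 1.45, s − b = 8.55, s − c = 3.95
s(s−a)(s−b)(s−c) = 13.95·1.45·8.55·3.95 ≈ 683.133
Area = √683.133 ≈ 26.1368

Area = 26.14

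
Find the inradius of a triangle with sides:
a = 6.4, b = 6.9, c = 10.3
r = Area/s where s is the semi-perimeter.
s = (6.4 + 6.9 + 10.3)/2 = 23.6/2 = 11.8
Area = √(s(s−a)(s−b)(s−c)) = √(11.8·5.4·4.9·1.5) ≈ √468.342 ≈ 21.6412
r ≈ 21.6412/11.8 ≈ 1.834

r = 1.834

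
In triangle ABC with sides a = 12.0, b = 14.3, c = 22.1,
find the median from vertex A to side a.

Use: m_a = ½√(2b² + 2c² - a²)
m_a = ½√(2·14.3² + 2·22.1² − 12.0²) = ½√(2·204.49 + 2·488.41 − 144) = ½√(408.98 + 976.82 − 144) = ½√1241.8
√1241.8 ≈ 35.2392, so m_a ≈ 17.6196

m_a = 17.62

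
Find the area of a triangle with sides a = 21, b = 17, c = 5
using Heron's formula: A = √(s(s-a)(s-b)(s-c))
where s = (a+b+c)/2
s = (21 + 17 + 5)/2 = 43/2 = 21.5
s − a = 0.5, s − b = 4.5, s − c = 16.5
s(s−a)(s−b)(s−c) = 21.5·0.5·4.5·16.5 = 798.1875
Area = √798.1875 ≈ 28.2522

s = 21.5, Area = 28.25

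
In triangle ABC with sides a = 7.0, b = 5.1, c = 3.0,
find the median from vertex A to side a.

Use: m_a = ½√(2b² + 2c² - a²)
m_a = ½√(2·5.1² + 2·3.0² − 7.0²) = ½√(2·26.01 + 2·9 − 49) = ½√(52.02 + 18 − 49) = ½√21.02
√21.02 ≈ 4.58476, so m_a ≈ 2.29238

m_a = 2.292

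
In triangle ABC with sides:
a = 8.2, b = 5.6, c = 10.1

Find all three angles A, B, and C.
Law of cosines for each angle (a² = 67.24, b² = 31.36, c² = 102.01):
cos(A) = (b² + c² − a²)/(2bc) = (31.36 + 102.01 − 67.24)/(2·5.6·10.1) = 66.13/113.12 ≈ 0.5846  ⇒  A ≈ 54.2252°
cos(B) = (a² + c² − b²)/(2ac) = (67.24 + 102.01 − 31.36)/(2·8.2·10.1) = 137.89/165.64 ≈ 0.832468  ⇒  B ≈ 33.6469°
cos(C) = (a² + b² − c²)/(2ab) = (67.24 + 31.36 − 102.01)/(2·8.2·5.6) = -3.41/91.84 ≈ -0.0371298  ⇒  C ≈ 92.1279°
Check: A + B + C ≈ 180°

A = 54.23°, B = 33.65°, C = 92.13°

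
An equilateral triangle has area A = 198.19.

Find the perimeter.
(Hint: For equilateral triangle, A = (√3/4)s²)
A = (√3/4)s²  ⇒  s² = 4A/√3 = 4·198.19/√3 = 792.76/1.73205 ≈ 457.7
s ≈ √457.7 ≈ 21.3939
Perimeter = 3s ≈ 3·21.3939 ≈ 64.1818

Perimeter = 64.18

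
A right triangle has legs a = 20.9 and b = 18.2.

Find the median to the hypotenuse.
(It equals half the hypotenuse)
Hypotenuse c = √(a² + b²) = √(436.81 + 331.24) = √768.05 ≈ 27.7137
Median to hypotenuse = c/2 ≈ 27.7137/2 ≈ 13.8569

Median = 13.86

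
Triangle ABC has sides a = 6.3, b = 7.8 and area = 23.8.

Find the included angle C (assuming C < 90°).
Area = ½·a·b·sin(C)  ⇒  sin(C) = 2·Area/(a·b) = 2·23.8/(6.3·7.8) = 47.6/49.14 ≈ 0.968661
C = arcsin(0.968661) ≈ 75.6179° (taking the acute solution since C < 90°)

C = 75.62°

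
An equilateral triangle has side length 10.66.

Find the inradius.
r = Area/s with s the semi-perimeter.
Area = (√3/4)·10.66² = (√3/4)·113.6356 ≈ 0.433013·113.6356 ≈ 49.2057
s = 3·10.66/2 = 15.99
r ≈ 49.2057/15.99 ≈ 3.07728
(Equivalently r = side/(2√3) = 10.66/3.4641 ≈ 3.07728.)

r = 3.077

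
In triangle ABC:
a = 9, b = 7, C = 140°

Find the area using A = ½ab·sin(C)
A = ½·a·b·sin(C) = ½·9·7·sin(140°)
sin(140°) ≈ 0.642788
A ≈ ½·63·0.642788 = 31.5·0.642788 ≈ 20.2478

Area = 20.25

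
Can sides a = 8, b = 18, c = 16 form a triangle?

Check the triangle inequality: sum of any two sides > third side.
a + b vs c: 8 + 18 = 26 > 16  ✓
a + c vs b: 8 + 16 = 24 > 18  ✓
b + c vs a: 18 + 16 = 34 > 8  ✓

Yes, triangle inequality satisfied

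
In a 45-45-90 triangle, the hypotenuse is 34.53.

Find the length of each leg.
In a 45-45-90 triangle hypotenuse = leg·√2, so leg = hypotenuse/√2.
Leg = 34.53/√2 ≈ 34.53/1.41421 ≈ 24.4164

Each leg = 24.42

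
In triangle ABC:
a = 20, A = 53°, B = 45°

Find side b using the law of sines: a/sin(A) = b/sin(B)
a/sin(A) = b/sin(B)  ⇒  b = a·sin(B)/sin(A) = 20·sin(45°)/sin(53°)
sin(45°) ≈ 0.707107, sin(53°) ≈ 0.798636
b ≈ 20·0.707107/0.798636 ≈ 14.1421/0.798636 ≈ 17.7079

b = 17.71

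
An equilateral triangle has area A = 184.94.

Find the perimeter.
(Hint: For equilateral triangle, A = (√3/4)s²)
A = (√3/4)s²  ⇒  s² = 4A/√3 = 4·184.94/√3 = 739.76/1.73205 ≈ 427.101
s ≈ √427.101 ≈ 20.6664
Perimeter = 3s ≈ 3·20.6664 ≈ 61.9992

Perimeter = 62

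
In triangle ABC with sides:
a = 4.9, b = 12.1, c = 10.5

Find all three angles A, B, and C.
Law of cosines for each angle (a² = 24.01, b² = 146.41, c² = 110.25):
cos(A) = (b² + c² − a²)/(2bc) = (146.41 + 110.25 − 24.01)/(2·12.1·10.5) = 232.65/254.1 ≈ 0.915584  ⇒  A ≈ 23.7111°
cos(B) = (a² + c² − b²)/(2ac) = (24.01 + 110.25 − 146.41)/(2·4.9·10.5) = -12.15/102.9 ≈ -0.118076  ⇒  B ≈ 96.7811°
cos(C) = (a² + b² − c²)/(2ab) = (24.01 + 146.41 − 110.25)/(2·4.9·12.1) = 60.17/118.58 ≈ 0.507421  ⇒  C ≈ 59.5078°
Check: A + B + C ≈ 180°

A = 23.71°, B = 96.78°, C = 59.51°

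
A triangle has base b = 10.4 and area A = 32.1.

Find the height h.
A = ½·b·h  ⇒  h = 2A/b = 2·32.1/10.4 = 64.2/10.4 ≈ 6.17308

h = 6.173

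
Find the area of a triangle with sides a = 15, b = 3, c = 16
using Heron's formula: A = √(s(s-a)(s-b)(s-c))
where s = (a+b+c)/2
s = (15 + 3 + 16)/2 = 34/2 = 17
s − a = 2, s − b = 14, s − c = 1
s(s−a)(s−b)(s−c) = 17·2·14·1 = 476
Area = √476 ≈ 21.8174

s = 17.0, Area = 21.82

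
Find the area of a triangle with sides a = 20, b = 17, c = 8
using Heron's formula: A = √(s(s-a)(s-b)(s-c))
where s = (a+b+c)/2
s = (20 + 17 + 8)/2 = 45/2 = 22.5
s − a = 2.5, s − b = 5.5, s − c = 14.5
s(s−a)(s−b)(s−c) = 22.5·2.5·5.5·14.5 = 4485.9375
Area = √4485.9375 ≈ 66.9771

s = 22.5, Area = 66.98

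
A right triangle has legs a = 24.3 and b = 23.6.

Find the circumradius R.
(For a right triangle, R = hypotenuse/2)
Hypotenuse c = √(a² + b²) = √(590.49 + 556.96) = √1147.45 ≈ 33.874
R = c/2 ≈ 33.874/2 ≈ 16.937

R = 16.94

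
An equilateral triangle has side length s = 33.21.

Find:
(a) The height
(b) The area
(a) The height splits the triangle into two 30-60-90 halves: h = s·√3/2 = 33.21·1.73205/2 ≈ 57.5214/2 ≈ 28.7607
(b) Area = (√3/4)·s² = (√3/4)·33.21² = (√3/4)·1102.9041 ≈ 0.433013·1102.9041 ≈ 477.571

Height = 28.76, Area = 477.6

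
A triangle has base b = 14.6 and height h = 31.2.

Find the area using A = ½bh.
A = ½·b·h = ½·14.6·31.2 = ½·455.52 = 227.76

Area = 227.76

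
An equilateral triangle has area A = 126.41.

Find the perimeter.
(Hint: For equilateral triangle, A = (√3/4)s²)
A = (√3/4)s²  ⇒  s² = 4A/√3 = 4·126.41/√3 = 505.64/1.73205 ≈ 291.931
s ≈ √291.931 ≈ 17.086
Perimeter = 3s ≈ 3·17.086 ≈ 51.258

Perimeter = 51.26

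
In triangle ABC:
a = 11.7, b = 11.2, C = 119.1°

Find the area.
Two sides and the included angle (SAS): A = ½·a·b·sin(C) = ½·11.7·11.2·sin(119.1°)
sin(119.1°) ≈ 0.873772
A ≈ ½·131.04·0.873772 = 65.52·0.873772 ≈ 57.2496

Area = 57.25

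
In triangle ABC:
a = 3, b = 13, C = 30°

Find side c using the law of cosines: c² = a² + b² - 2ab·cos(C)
c² = 3² + 13² − 2·3·13·cos(30°)
cos(30°) ≈ 0.866025
c² ≈ 9 + 169 − 78·(0.866025) ≈ 178 − 67.55 ≈ 110.45
c ≈ √110.45 ≈ 10.5095

c = 10.51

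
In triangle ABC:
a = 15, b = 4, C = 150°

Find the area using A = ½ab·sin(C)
A = ½·a·b·sin(C) = ½·15·4·sin(150°)
sin(150°) ≈ 0.5
A ≈ ½·60·0.5 = 30·0.5 ≈ 15

Area = 15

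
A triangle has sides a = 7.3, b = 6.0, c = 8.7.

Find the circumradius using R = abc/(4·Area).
First find the area with Heron's formula.
s = (7.3 + 6.0 + 8.7)/2 = 11
Area = √(s(s−a)(s−b)(s−c)) = √(11·3.7·5·2.3) ≈ √468.05 ≈ 21.6345
abc = 7.3·6.0·8.7 = 381.06
R = abc/(4·Area) ≈ 381.06/(4·21.6345) = 381.06/86.5379 ≈ 4.40339

R = 4.403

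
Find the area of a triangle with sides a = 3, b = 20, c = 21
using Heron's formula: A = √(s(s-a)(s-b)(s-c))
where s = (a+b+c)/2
s = (3 + 20 + 21)/2 = 44/2 = 22
s − a = 19, s − b = 2, s − c = 1
s(s−a)(s−b)(s−c) = 22·19·2·1 = 836
Area = √836 ≈ 28.9137

s = 22.0, Area = 28.91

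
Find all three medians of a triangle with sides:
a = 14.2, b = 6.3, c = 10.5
Median formula: m_a = ½√(2b² + 2c² − a²) (and cyclically). a² = 201.64, b² = 39.69, c² = 110.25.
m_a = ½√(2·39.69 + 2·110.25 − 201.64) = ½√98.24 ≈ ½·9.91161 ≈ 4.9558
m_b = ½√(2·201.64 + 2·110.25 − 39.69) = ½√584.09 ≈ ½·24.168 ≈ 12.084
m_c = ½√(2·201.64 + 2·39.69 − 110.25) = ½√372.41 ≈ ½·19.2979 ≈ 9.64896

m_a = 4.956, m_b = 12.08, m_c = 9.649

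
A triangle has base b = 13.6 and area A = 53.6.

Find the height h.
A = ½·b·h  ⇒  h = 2A/b = 2·53.6/13.6 = 107.2/13.6 ≈ 7.88235

h = 7.882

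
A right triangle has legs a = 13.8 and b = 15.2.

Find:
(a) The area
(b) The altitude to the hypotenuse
(a) The legs are perpendicular, so Area = ½·a·b = ½·13.8·15.2 = ½·209.76 = 104.88
(b) Hypotenuse c = √(a² + b²) = √(190.44 + 231.04) = √421.48 ≈ 20.53
    Area = ½·c·h_c  ⇒  h_c = 2·Area/c = 209.76/20.53 ≈ 10.2173

Area = 104.88, h_c = 10.22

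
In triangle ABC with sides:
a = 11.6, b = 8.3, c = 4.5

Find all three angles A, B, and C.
Law of cosines for each angle (a² = 134.56, b² = 68.89, c² = 20.25):
cos(A) = (b² + c² − a²)/(2bc) = (68.89 + 20.25 − 134.56)/(2·8.3·4.5) = -45.42/74.7 ≈ -0.608032  ⇒  A ≈ 127.447°
cos(B) = (a² + c² − b²)/(2ac) = (134.56 + 20.25 − 68.89)/(2·11.6·4.5) = 85.92/104.4 ≈ 0.822989  ⇒  B ≈ 34.6149°
cos(C) = (a² + b² − c²)/(2ab) = (134.56 + 68.89 − 20.25)/(2·11.6·8.3) = 183.2/192.56 ≈ 0.951392  ⇒  C ≈ 17.9377°
Check: A + B + C ≈ 180°

A = 127.4°, B = 34.61°, C = 17.94°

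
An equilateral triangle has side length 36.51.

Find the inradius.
r = Area/s with s the semi-perimeter.
Area = (√3/4)·36.51² = (√3/4)·1332.9801 ≈ 0.433013·1332.9801 ≈ 577.197
s = 3·36.51/2 = 54.765
r ≈ 577.197/54.765 ≈ 10.5395
(Equivalently r = side/(2√3) = 36.51/3.4641 ≈ 10.5395.)

r = 10.54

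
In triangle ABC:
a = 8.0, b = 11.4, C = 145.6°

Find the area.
Two sides and the included angle (SAS): A = ½·a·b·sin(C) = ½·8.0·11.4·sin(145.6°)
sin(145.6°) ≈ 0.564967
A ≈ ½·91.2·0.564967 = 45.6·0.564967 ≈ 25.7625

Area = 25.76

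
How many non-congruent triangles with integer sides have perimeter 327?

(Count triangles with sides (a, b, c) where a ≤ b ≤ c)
Let a ≤ b ≤ c with a + b + c = 327. The only binding inequality is a + b > c, i.e. 327 − c > c, so c < 327/2; and c ≥ 327/3 since c is the largest side.
So 109 ≤ c ≤ 163. For each c, b runs from ⌈(327 − c)/2⌉ up to c (then a = 327 − b − c satisfies 1 ≤ a ≤ b automatically), giving c − ⌈(327 − c)/2⌉ + 1 choices.
Summing over c: 1 + 2 + 4 + 5 + … + 80 + 82  (55 terms, c = 109, …, 163) = 2269
Check (closed form: nearest integer to p²/48 for even p, (p+3)²/48 for odd p): (327+3)²/48 = 330²/48 = 108900/48 ≈ 2268.75 → 2269

2269 triangles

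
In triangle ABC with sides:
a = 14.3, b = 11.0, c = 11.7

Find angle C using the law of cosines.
c² = a² + b² − 2ab·cos(C)  ⇒  cos(C) = (a² + b² − c²)/(2ab)
cos(C) = (14.3² + 11.0² − 11.7²)/(2·14.3·11.0) = (204.49 + 121 − 136.89)/314.6 = 188.6/314.6 ≈ 0.599491
C = arccos(0.599491) ≈ 53.1665°

C = 53.17°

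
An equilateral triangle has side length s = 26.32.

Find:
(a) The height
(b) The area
(a) The height splits the triangle into two 30-60-90 halves: h = s·√3/2 = 26.32·1.73205/2 ≈ 45.5876/2 ≈ 22.7938
(b) Area = (√3/4)·s² = (√3/4)·26.32² = (√3/4)·692.7424 ≈ 0.433013·692.7424 ≈ 299.966

Height = 22.79, Area = 300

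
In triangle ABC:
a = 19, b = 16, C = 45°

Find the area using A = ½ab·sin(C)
A = ½·a·b·sin(C) = ½·19·16·sin(45°)
sin(45°) ≈ 0.707107
A ≈ ½·304·0.707107 = 152·0.707107 ≈ 107.48

Area = 107.5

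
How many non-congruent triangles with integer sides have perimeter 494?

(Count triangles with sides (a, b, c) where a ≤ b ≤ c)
Let a ≤ b ≤ c with a + b + c = 494. The only binding inequality is a + b > c, i.e. 494 − c > c, so c < 494/2; and c ≥ 494/3 since c is the largest side.
So 165 ≤ c ≤ 246. For each c, b runs from ⌈(494 − c)/2⌉ up to c (then a = 494 − b − c satisfies 1 ≤ a ≤ b automatically), giving c − ⌈(494 − c)/2⌉ + 1 choices.
Summing over c: 1 + 3 + 4 + 6 + … + 121 + 123  (82 terms, c = 165, …, 246) = 5084
Check (closed form: nearest integer to p²/48 for even p, (p+3)²/48 for odd p): 494²/48 = 244036/48 ≈ 5084.08 → 5084

5084 triangles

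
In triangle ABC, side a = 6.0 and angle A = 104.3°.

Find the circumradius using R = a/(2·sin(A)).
R = a/(2·sin(A)) = 6.0/(2·sin(104.3°))
sin(104.3°) ≈ 0.969016
R ≈ 6.0/(2·0.969016) = 6.0/1.93803 ≈ 3.09592

R = 3.096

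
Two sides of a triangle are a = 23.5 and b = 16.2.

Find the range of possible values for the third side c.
Triangle inequality: |a − b| < c < a + b
|a − b| = |23.5 − 16.2| = 7.3
a + b = 23.5 + 16.2 = 39.7

7.3 < c < 39.7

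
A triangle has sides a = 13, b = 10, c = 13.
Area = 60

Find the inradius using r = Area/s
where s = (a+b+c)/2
s = (13 + 10 + 13)/2 = 36/2 = 18
r = Area/s = 60/18 ≈ 3.33333

r = 3.333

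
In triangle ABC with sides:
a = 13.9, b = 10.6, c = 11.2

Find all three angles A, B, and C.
Law of cosines for each angle (a² = 193.21, b² = 112.36, c² = 125.44):
cos(A) = (b² + c² − a²)/(2bc) = (112.36 + 125.44 − 193.21)/(2·10.6·11.2) = 44.59/237.44 ≈ 0.187795  ⇒  A ≈ 79.1759°
cos(B) = (a² + c² − b²)/(2ac) = (193.21 + 125.44 − 112.36)/(2·13.9·11.2) = 206.29/311.36 ≈ 0.662545  ⇒  B ≈ 48.5057°
cos(C) = (a² + b² − c²)/(2ab) = (193.21 + 112.36 − 125.44)/(2·13.9·10.6) = 180.13/294.68 ≈ 0.611273  ⇒  C ≈ 52.3184°
Check: A + B + C ≈ 180°

A = 79.18°, B = 48.51°, C = 52.32°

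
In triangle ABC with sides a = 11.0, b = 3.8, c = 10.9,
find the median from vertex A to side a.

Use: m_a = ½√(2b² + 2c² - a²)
m_a = ½√(2·3.8² + 2·10.9² − 11.0²) = ½√(2·14.44 + 2·118.81 − 121) = ½√(28.88 + 237.62 − 121) = ½√145.5
√145.5 ≈ 12.0623, so m_a ≈ 6.03117

m_a = 6.031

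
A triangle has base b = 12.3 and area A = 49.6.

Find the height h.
A = ½·b·h  ⇒  h = 2A/b = 2·49.6/12.3 = 99.2/12.3 ≈ 8.06504

h = 8.065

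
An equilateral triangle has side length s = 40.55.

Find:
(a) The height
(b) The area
(a) The height splits the triangle into two 30-60-90 halves: h = s·√3/2 = 40.55·1.73205/2 ≈ 70.2347/2 ≈ 35.1173
(b) Area = (√3/4)·s² = (√3/4)·40.55² = (√3/4)·1644.3025 ≈ 0.433013·1644.3025 ≈ 712.004

Height = 35.12, Area = 712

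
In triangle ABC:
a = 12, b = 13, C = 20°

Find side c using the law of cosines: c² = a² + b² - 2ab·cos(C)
c² = 12² + 13² − 2·12·13·cos(20°)
cos(20°) ≈ 0.939693
c² ≈ 144 + 169 − 312·(0.939693) ≈ 313 − 293.184 ≈ 19.8159
c ≈ √19.8159 ≈ 4.45151

c = 4.452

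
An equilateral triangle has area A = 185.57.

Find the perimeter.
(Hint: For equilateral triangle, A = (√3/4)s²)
A = (√3/4)s²  ⇒  s² = 4A/√3 = 4·185.57/√3 = 742.28/1.73205 ≈ 428.556
s ≈ √428.556 ≈ 20.7016
Perimeter = 3s ≈ 3·20.7016 ≈ 62.1048

Perimeter = 62.1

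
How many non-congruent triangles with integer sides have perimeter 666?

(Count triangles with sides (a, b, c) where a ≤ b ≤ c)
Let a ≤ b ≤ c with a + b + c = 666. The only binding inequality is a + b > c, i.e. 666 − c > c, so c < 666/2; and c ≥ 666/3 since c is the largest side.
So 222 ≤ c ≤ 332. For each c, b runs from ⌈(666 − c)/2⌉ up to c (then a = 666 − b − c satisfies 1 ≤ a ≤ b automatically), giving c − ⌈(666 − c)/2⌉ + 1 choices.
Summing over c: 1 + 2 + 4 + 5 + … + 164 + 166  (111 terms, c = 222, …, 332) = 9241
Check (closed form: nearest integer to p²/48 for even p, (p+3)²/48 for odd p): 666²/48 = 443556/48 ≈ 9240.75 → 9241

9241 triangles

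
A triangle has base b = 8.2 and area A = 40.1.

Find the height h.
A = ½·b·h  ⇒  h = 2A/b = 2·40.1/8.2 = 80.2/8.2 ≈ 9.78049

h = 9.78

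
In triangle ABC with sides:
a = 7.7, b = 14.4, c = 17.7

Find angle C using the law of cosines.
c² = a² + b² − 2ab·cos(C)  ⇒  cos(C) = (a² + b² − c²)/(2ab)
cos(C) = (7.7² + 14.4² − 17.7²)/(2·7.7·14.4) = (59.29 + 207.36 − 313.29)/221.76 = -46.64/221.76 ≈ -0.210317
C = arccos(-0.210317) ≈ 102.141°

C = 102.1°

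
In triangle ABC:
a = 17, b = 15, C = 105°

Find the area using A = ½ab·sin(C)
A = ½·a·b·sin(C) = ½·17·15·sin(105°)
sin(105°) ≈ 0.965926
A ≈ ½·255·0.965926 = 127.5·0.965926 ≈ 123.156

Area = 123.2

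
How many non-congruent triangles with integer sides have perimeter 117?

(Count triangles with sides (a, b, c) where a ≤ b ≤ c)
Let a ≤ b ≤ c with a + b + c = 117. The only binding inequality is a + b > c, i.e. 117 − c > c, so c < 117/2; and c ≥ 117/3 since c is the largest side.
So 39 ≤ c ≤ 58. For each c, b runs from ⌈(117 − c)/2⌉ up to c (then a = 117 − b − c satisfies 1 ≤ a ≤ b automatically), giving c − ⌈(117 − c)/2⌉ + 1 choices.
Summing over c: 1 + 2 + 4 + 5 + … + 28 + 29  (20 terms, c = 39, …, 58) = 300
Check (closed form: nearest integer to p²/48 for even p, (p+3)²/48 for odd p): (117+3)²/48 = 120²/48 = 14400/48 ≈ 300.00 → 300

300 triangles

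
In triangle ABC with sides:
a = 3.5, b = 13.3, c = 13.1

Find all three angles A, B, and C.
Law of cosines for each angle (a² = 12.25, b² = 176.89, c² = 171.61):
cos(A) = (b² + c² − a²)/(2bc) = (176.89 + 171.61 − 12.25)/(2·13.3·13.1) = 336.25/348.46 ≈ 0.96496  ⇒  A ≈ 15.2123°
cos(B) = (a² + c² − b²)/(2ac) = (12.25 + 171.61 − 176.89)/(2·3.5·13.1) = 6.97/91.7 ≈ 0.0760087  ⇒  B ≈ 85.6408°
cos(C) = (a² + b² − c²)/(2ab) = (12.25 + 176.89 − 171.61)/(2·3.5·13.3) = 17.53/93.1 ≈ 0.188292  ⇒  C ≈ 79.1469°
Check: A + B + C ≈ 180°

A = 15.21°, B = 85.64°, C = 79.15°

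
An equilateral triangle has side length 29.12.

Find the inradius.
r = Area/s with s the semi-perimeter.
Area = (√3/4)·29.12² = (√3/4)·847.9744 ≈ 0.433013·847.9744 ≈ 367.184
s = 3·29.12/2 = 43.68
r ≈ 367.184/43.68 ≈ 8.40622
(Equivalently r = side/(2√3) = 29.12/3.4641 ≈ 8.40622.)

r = 8.406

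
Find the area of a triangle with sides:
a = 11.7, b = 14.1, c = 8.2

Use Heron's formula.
s = (11.7 + 14.1 + 8.2)/2 = 34/2 = 17
s − a = 5.3, s − b = 2.9, s − c = 8.8
s(s−a)(s−b)(s−c) = 17·5.3·2.9·8.8 ≈ 2299.35
Area = √2299.35 ≈ 47.9516

Area = 47.95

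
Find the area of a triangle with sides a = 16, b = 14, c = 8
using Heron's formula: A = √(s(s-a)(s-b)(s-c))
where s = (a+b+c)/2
s = (16 + 14 + 8)/2 = 38/2 = 19
s − a = 3, s − b = 5, s − c = 11
s(s−a)(s−b)(s−c) = 19·3·5·11 = 3135
Area = √3135 ≈ 55.9911

s = 19.0, Area = 55.99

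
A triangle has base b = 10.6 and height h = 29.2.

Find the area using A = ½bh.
A = ½·b·h = ½·10.6·29.2 = ½·309.52 = 154.76

Area = 154.76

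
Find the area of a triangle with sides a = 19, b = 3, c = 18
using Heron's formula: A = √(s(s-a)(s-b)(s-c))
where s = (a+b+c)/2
s = (19 + 3 + 18)/2 = 40/2 = 20
s − a = 1, s − b = 17, s − c = 2
s(s−a)(s−b)(s−c) = 20·1·17·2 = 680
Area = √680 ≈ 26.0768

s = 20.0, Area = 26.08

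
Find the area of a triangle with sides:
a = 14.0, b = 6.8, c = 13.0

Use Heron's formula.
s = (14.0 + 6.8 + 13.0)/2 = 33.8/2 = 16.9
s − a = 2.9, s − b = 10.1, s − c = 3.9
s(s−a)(s−b)(s−c) = 16.9·2.9·10.1·3.9 ≈ 1930.5
Area = √1930.5 ≈ 43.9375

Area = 43.94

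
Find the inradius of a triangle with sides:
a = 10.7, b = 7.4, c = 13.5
r = Area/s where s is the semi-perimeter.
s = (10.7 + 7.4 + 13.5)/2 = 31.6/2 = 15.8
Area = √(s(s−a)(s−b)(s−c)) = √(15.8·5.1·8.4·2.3) ≈ √1556.81 ≈ 39.4564
r ≈ 39.4564/15.8 ≈ 2.49724

r = 2.497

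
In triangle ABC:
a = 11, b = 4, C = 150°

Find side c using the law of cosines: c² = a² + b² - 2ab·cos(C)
c² = 11² + 4² − 2·11·4·cos(150°)
cos(150°) ≈ -0.866025
c² ≈ 121 + 16 − 88·(-0.866025) ≈ 137 + 76.2102 ≈ 213.21
c ≈ √213.21 ≈ 14.6017

c = 14.6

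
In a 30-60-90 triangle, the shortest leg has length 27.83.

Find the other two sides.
In a 30-60-90 triangle the sides are in ratio 1 : √3 : 2 (short leg : long leg : hypotenuse).
Long leg = 27.83·√3 ≈ 27.83·1.73205 ≈ 48.203
Hypotenuse = 2·27.83 = 55.66

Long leg = 27.83√3 = 48.2, Hypotenuse = 55.66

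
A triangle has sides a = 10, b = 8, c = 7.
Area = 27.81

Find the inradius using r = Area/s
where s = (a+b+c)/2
s = (10 + 8 + 7)/2 = 25/2 = 12.5
r = Area/s = 27.81/12.5 ≈ 2.2248

r = 2.225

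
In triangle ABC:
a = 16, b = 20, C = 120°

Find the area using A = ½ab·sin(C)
A = ½·a·b·sin(C) = ½·16·20·sin(120°)
sin(120°) ≈ 0.866025
A ≈ ½·320·0.866025 = 160·0.866025 ≈ 138.564

Area = 138.6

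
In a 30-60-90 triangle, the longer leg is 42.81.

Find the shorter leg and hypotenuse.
In a 30-60-90 triangle the sides are in ratio 1 : √3 : 2, so short leg = long leg/√3 and hypotenuse = 2·(short leg).
Short leg = 42.81/√3 ≈ 42.81/1.73205 ≈ 24.7164
Hypotenuse = 2·24.7164 ≈ 49.4327

Short leg = 24.72, Hypotenuse = 49.43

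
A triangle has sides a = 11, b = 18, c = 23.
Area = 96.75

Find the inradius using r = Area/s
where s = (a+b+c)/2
s = (11 + 18 + 23)/2 = 52/2 = 26
r = Area/s = 96.75/26 ≈ 3.72115

r = 3.721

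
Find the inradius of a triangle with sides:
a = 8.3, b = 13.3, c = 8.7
r = Area/s where s is the semi-perimeter.
s = (8.3 + 13.3 + 8.7)/2 = 30.3/2 = 15.15
Area = √(s(s−a)(s−b)(s−c)) = √(15.15·6.85·1.85·6.45) ≈ √1238.33 ≈ 35.1898
r ≈ 35.1898/15.15 ≈ 2.32276

r = 2.323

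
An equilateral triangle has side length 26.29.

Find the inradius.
r = Area/s with s the semi-perimeter.
Area = (√3/4)·26.29² = (√3/4)·691.1641 ≈ 0.433013·691.1641 ≈ 299.283
s = 3·26.29/2 = 39.435
r ≈ 299.283/39.435 ≈ 7.58927
(Equivalently r = side/(2√3) = 26.29/3.4641 ≈ 7.58927.)

r = 7.589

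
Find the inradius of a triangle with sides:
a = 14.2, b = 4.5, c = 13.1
r = Area/s where s is the semi-perimeter.
s = (14.2 + 4.5 + 13.1)/2 = 31.8/2 = 15.9
Area = √(s(s−a)(s−b)(s−c)) = √(15.9·1.7·11.4·2.8) ≈ √862.798 ≈ 29.3734
r ≈ 29.3734/15.9 ≈ 1.84738

r = 1.847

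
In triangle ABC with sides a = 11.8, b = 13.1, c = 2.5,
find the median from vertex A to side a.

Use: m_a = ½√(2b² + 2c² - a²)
m_a = ½√(2·13.1² + 2·2.5² − 11.8²) = ½√(2·171.61 + 2·6.25 − 139.24) = ½√(343.22 + 12.5 − 139.24) = ½√216.48
√216.48 ≈ 14.7133, so m_a ≈ 7.35663

m_a = 7.357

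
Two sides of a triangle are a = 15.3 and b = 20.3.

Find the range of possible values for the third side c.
Triangle inequality: |a − b| < c < a + b
|a − b| = |15.3 − 20.3| = 5
a + b = 15.3 + 20.3 = 35.6

5 < c < 35.6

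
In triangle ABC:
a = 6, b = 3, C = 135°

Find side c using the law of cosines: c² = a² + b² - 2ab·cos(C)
c² = 6² + 3² − 2·6·3·cos(135°)
cos(135°) ≈ -0.707107
c² ≈ 36 + 9 − 36·(-0.707107) ≈ 45 + 25.4558 ≈ 70.4558
c ≈ √70.4558 ≈ 8.3938

c = 8.394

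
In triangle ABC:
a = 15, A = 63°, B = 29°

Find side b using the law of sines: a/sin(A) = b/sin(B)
a/sin(A) = b/sin(B)  ⇒  b = a·sin(B)/sin(A) = 15·sin(29°)/sin(63°)
sin(29°) ≈ 0.48481, sin(63°) ≈ 0.891007
b ≈ 15·0.48481/0.891007 ≈ 7.27214/0.891007 ≈ 8.16172

b = 8.162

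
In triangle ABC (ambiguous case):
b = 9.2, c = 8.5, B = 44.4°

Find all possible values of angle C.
b/sin(B) = c/sin(C)  ⇒  sin(C) = c·sin(B)/b = 8.5·sin(44.4°)/9.2
sin(44.4°) ≈ 0.699663
sin(C) ≈ 8.5·0.699663/9.2 ≈ 5.94714/9.2 ≈ 0.646428
Candidate 1: C₁ = arcsin(0.646428) ≈ 40.2728°  →  A = 180° − 44.4° − 40.2728° ≈ 95.3272° > 0, valid
Candidate 2: C₂ = 180° − C₁ ≈ 139.727°  →  A = 180° − 44.4° − 139.727° ≈ -4.1272° ≤ 0, not a valid triangle

C = 40.27° (one solution)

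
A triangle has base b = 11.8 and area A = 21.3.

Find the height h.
A = ½·b·h  ⇒  h = 2A/b = 2·21.3/11.8 = 42.6/11.8 ≈ 3.61017

h = 3.61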